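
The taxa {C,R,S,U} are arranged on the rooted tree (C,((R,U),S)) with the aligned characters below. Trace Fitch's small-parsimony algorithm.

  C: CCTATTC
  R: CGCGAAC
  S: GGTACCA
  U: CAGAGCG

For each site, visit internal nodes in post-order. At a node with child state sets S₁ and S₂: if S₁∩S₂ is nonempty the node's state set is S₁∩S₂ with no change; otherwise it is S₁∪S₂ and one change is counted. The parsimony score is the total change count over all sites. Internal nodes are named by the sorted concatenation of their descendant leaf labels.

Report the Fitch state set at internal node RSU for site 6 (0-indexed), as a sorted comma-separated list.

[col 0] RU: children R:{C}, U:{C} ∩→ {C}; cost 0
[col 0] RSU: children RU:{C}, S:{G} ∪→ {C,G}; cost 1
[col 0] CRSU: children C:{C}, RSU:{C,G} ∩→ {C}; cost 0
[col 1] RU: children R:{G}, U:{A} ∪→ {A,G}; cost 1
[col 1] RSU: children RU:{A,G}, S:{G} ∩→ {G}; cost 0
[col 1] CRSU: children C:{C}, RSU:{G} ∪→ {C,G}; cost 1
[col 2] RU: children R:{C}, U:{G} ∪→ {C,G}; cost 1
[col 2] RSU: children RU:{C,G}, S:{T} ∪→ {C,G,T}; cost 1
[col 2] CRSU: children C:{T}, RSU:{C,G,T} ∩→ {T}; cost 0
[col 3] RU: children R:{G}, U:{A} ∪→ {A,G}; cost 1
[col 3] RSU: children RU:{A,G}, S:{A} ∩→ {A}; cost 0
[col 3] CRSU: children C:{A}, RSU:{A} ∩→ {A}; cost 0
[col 4] RU: children R:{A}, U:{G} ∪→ {A,G}; cost 1
[col 4] RSU: children RU:{A,G}, S:{C} ∪→ {A,C,G}; cost 1
[col 4] CRSU: children C:{T}, RSU:{A,C,G} ∪→ {A,C,G,T}; cost 1
[col 5] RU: children R:{A}, U:{C} ∪→ {A,C}; cost 1
[col 5] RSU: children RU:{A,C}, S:{C} ∩→ {C}; cost 0
[col 5] CRSU: children C:{T}, RSU:{C} ∪→ {C,T}; cost 1
[col 6] RU: children R:{C}, U:{G} ∪→ {C,G}; cost 1
[col 6] RSU: children RU:{C,G}, S:{A} ∪→ {A,C,G}; cost 1
[col 6] CRSU: children C:{C}, RSU:{A,C,G} ∩→ {C}; cost 0
per-site changes: [1, 2, 2, 1, 3, 2, 2]; total = 13

A,C,G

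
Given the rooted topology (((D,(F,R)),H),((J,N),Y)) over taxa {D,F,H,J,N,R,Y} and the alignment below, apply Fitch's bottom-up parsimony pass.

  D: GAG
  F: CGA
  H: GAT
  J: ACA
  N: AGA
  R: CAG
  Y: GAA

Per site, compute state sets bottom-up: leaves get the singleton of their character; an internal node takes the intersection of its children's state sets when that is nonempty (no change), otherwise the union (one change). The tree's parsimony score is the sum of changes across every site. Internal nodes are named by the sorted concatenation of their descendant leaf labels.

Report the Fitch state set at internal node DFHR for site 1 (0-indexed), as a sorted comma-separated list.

FR@0: {C} ∩ {C} = {C} (intersection, +0)
DFR@0: {G} ∪ {C} = {C,G} (union, +1)
DFHR@0: {C,G} ∩ {G} = {G} (intersection, +0)
JN@0: {A} ∩ {A} = {A} (intersection, +0)
JNY@0: {A} ∪ {G} = {A,G} (union, +1)
DFHJNRY@0: {G} ∩ {A,G} = {G} (intersection, +0)
FR@1: {G} ∪ {A} = {A,G} (union, +1)
DFR@1: {A} ∩ {A,G} = {A} (intersection, +0)
DFHR@1: {A} ∩ {A} = {A} (intersection, +0)
JN@1: {C} ∪ {G} = {C,G} (union, +1)
JNY@1: {C,G} ∪ {A} = {A,C,G} (union, +1)
DFHJNRY@1: {A} ∩ {A,C,G} = {A} (intersection, +0)
FR@2: {A} ∪ {G} = {A,G} (union, +1)
DFR@2: {G} ∩ {A,G} = {G} (intersection, +0)
DFHR@2: {G} ∪ {T} = {G,T} (union, +1)
JN@2: {A} ∩ {A} = {A} (intersection, +0)
JNY@2: {A} ∩ {A} = {A} (intersection, +0)
DFHJNRY@2: {G,T} ∪ {A} = {A,G,T} (union, +1)
per-site changes: [2, 3, 3]; total = 8

A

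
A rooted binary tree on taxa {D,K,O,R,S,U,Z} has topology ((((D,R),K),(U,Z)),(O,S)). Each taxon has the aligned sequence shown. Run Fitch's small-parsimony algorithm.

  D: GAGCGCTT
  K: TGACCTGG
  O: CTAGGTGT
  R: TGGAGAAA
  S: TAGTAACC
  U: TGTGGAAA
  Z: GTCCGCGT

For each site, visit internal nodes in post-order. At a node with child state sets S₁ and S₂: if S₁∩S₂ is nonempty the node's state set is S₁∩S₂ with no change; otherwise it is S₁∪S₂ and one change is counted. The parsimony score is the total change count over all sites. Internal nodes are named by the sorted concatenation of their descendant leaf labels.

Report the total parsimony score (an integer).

29

DR@0: {G} ∪ {T} = {G,T} (union, +1)
DKR@0: {G,T} ∩ {T} = {T} (intersection, +0)
UZ@0: {T} ∪ {G} = {G,T} (union, +1)
DKRUZ@0: {T} ∩ {G,T} = {T} (intersection, +0)
OS@0: {C} ∪ {T} = {C,T} (union, +1)
DKORSUZ@0: {T} ∩ {C,T} = {T} (intersection, +0)
DR@1: {A} ∪ {G} = {A,G} (union, +1)
DKR@1: {A,G} ∩ {G} = {G} (intersection, +0)
UZ@1: {G} ∪ {T} = {G,T} (union, +1)
DKRUZ@1: {G} ∩ {G,T} = {G} (intersection, +0)
OS@1: {T} ∪ {A} = {A,T} (union, +1)
DKORSUZ@1: {G} ∪ {A,T} = {A,G,T} (union, +1)
DR@2: {G} ∩ {G} = {G} (intersection, +0)
DKR@2: {G} ∪ {A} = {A,G} (union, +1)
UZ@2: {T} ∪ {C} = {C,T} (union, +1)
DKRUZ@2: {A,G} ∪ {C,T} = {A,C,G,T} (union, +1)
OS@2: {A} ∪ {G} = {A,G} (union, +1)
DKORSUZ@2: {A,C,G,T} ∩ {A,G} = {A,G} (intersection, +0)
DR@3: {C} ∪ {A} = {A,C} (union, +1)
DKR@3: {A,C} ∩ {C} = {C} (intersection, +0)
UZ@3: {G} ∪ {C} = {C,G} (union, +1)
DKRUZ@3: {C} ∩ {C,G} = {C} (intersection, +0)
OS@3: {G} ∪ {T} = {G,T} (union, +1)
DKORSUZ@3: {C} ∪ {G,T} = {C,G,T} (union, +1)
DR@4: {G} ∩ {G} = {G} (intersection, +0)
DKR@4: {G} ∪ {C} = {C,G} (union, +1)
UZ@4: {G} ∩ {G} = {G} (intersection, +0)
DKRUZ@4: {C,G} ∩ {G} = {G} (intersection, +0)
OS@4: {G} ∪ {A} = {A,G} (union, +1)
DKORSUZ@4: {G} ∩ {A,G} = {G} (intersection, +0)
DR@5: {C} ∪ {A} = {A,C} (union, +1)
DKR@5: {A,C} ∪ {T} = {A,C,T} (union, +1)
UZ@5: {A} ∪ {C} = {A,C} (union, +1)
DKRUZ@5: {A,C,T} ∩ {A,C} = {A,C} (intersection, +0)
OS@5: {T} ∪ {A} = {A,T} (union, +1)
DKORSUZ@5: {A,C} ∩ {A,T} = {A} (intersection, +0)
DR@6: {T} ∪ {A} = {A,T} (union, +1)
DKR@6: {A,T} ∪ {G} = {A,G,T} (union, +1)
UZ@6: {A} ∪ {G} = {A,G} (union, +1)
DKRUZ@6: {A,G,T} ∩ {A,G} = {A,G} (intersection, +0)
OS@6: {G} ∪ {C} = {C,G} (union, +1)
DKORSUZ@6: {A,G} ∩ {C,G} = {G} (intersection, +0)
DR@7: {T} ∪ {A} = {A,T} (union, +1)
DKR@7: {A,T} ∪ {G} = {A,G,T} (union, +1)
UZ@7: {A} ∪ {T} = {A,T} (union, +1)
DKRUZ@7: {A,G,T} ∩ {A,T} = {A,T} (intersection, +0)
OS@7: {T} ∪ {C} = {C,T} (union, +1)
DKORSUZ@7: {A,T} ∩ {C,T} = {T} (intersection, +0)
per-site changes: [3, 4, 4, 4, 2, 4, 4, 4]; total = 29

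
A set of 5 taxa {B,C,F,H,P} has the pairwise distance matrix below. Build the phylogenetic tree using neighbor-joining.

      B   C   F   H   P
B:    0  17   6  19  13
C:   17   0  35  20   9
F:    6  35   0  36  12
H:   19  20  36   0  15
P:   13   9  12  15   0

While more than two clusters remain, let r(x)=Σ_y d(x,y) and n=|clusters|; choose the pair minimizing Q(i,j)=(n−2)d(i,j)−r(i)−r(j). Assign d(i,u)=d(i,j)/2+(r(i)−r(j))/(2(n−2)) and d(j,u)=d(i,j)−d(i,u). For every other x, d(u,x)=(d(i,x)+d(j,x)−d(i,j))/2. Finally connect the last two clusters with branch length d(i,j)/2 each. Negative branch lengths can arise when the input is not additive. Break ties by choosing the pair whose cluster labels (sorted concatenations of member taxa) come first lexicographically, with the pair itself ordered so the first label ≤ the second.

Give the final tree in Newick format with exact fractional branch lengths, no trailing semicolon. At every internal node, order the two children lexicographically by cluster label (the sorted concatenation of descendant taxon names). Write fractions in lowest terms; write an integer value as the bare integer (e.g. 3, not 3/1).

((((B:-8/3,F:26/3):85/8,P:-9/8):25/8,C:65/8):95/16,H:95/16)

step 1: merge (B,F) at d=6, Q=-126; branch lengths B→-8/3, F→26/3; new cluster BF
  updated: d(BF,C)=23, d(BF,H)=49/2, d(BF,P)=19/2
step 2: merge (BF,P) at d=19/2, Q=-143/2; branch lengths BF→85/8, P→-9/8; new cluster BFP
  updated: d(BFP,C)=45/4, d(BFP,H)=15
step 3: merge (BFP,C) at d=45/4, Q=-185/4; branch lengths BFP→25/8, C→65/8; new cluster BCFP
  updated: d(BCFP,H)=95/8
step 4: merge (BCFP,H) at d=95/8; branch lengths BCFP→95/16, H→95/16; new cluster BCFHP
final tree: ((((B:-8/3,F:26/3):85/8,P:-9/8):25/8,C:65/8):95/16,H:95/16)
total length: 309/8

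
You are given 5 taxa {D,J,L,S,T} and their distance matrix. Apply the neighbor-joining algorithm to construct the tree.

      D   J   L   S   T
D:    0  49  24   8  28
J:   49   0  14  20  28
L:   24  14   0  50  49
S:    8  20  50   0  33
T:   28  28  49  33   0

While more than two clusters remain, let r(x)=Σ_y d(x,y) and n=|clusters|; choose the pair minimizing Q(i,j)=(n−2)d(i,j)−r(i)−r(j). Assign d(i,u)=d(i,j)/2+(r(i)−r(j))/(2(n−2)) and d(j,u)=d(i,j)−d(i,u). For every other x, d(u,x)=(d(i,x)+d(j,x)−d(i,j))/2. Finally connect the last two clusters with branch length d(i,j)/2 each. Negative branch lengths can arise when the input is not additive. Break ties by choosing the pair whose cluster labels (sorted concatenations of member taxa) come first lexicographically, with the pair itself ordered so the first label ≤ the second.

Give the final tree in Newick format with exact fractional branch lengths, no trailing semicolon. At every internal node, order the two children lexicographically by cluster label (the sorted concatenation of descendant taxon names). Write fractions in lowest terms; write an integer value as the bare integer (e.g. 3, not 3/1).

1. join J+L (d=14, Q=-206) ⇒ JL; edges |J|=8/3, |L|=34/3
  updated: d(D,JL)=59/2, d(JL,S)=28, d(JL,T)=63/2
2. join D+S (d=8, Q=-237/2) ⇒ DS; edges |D|=25/8, |S|=39/8
  updated: d(DS,JL)=99/4, d(DS,T)=53/2
3. join DS+JL (d=99/4, Q=-331/4) ⇒ DJLS; edges |DS|=79/8, |JL|=119/8
  updated: d(DJLS,T)=133/8
4. join DJLS+T (d=133/8) ⇒ DJLST; edges |DJLS|=133/16, |T|=133/16
final tree: (((D:25/8,S:39/8):79/8,(J:8/3,L:34/3):119/8):133/16,T:133/16)
total length: 507/8

(((D:25/8,S:39/8):79/8,(J:8/3,L:34/3):119/8):133/16,T:133/16)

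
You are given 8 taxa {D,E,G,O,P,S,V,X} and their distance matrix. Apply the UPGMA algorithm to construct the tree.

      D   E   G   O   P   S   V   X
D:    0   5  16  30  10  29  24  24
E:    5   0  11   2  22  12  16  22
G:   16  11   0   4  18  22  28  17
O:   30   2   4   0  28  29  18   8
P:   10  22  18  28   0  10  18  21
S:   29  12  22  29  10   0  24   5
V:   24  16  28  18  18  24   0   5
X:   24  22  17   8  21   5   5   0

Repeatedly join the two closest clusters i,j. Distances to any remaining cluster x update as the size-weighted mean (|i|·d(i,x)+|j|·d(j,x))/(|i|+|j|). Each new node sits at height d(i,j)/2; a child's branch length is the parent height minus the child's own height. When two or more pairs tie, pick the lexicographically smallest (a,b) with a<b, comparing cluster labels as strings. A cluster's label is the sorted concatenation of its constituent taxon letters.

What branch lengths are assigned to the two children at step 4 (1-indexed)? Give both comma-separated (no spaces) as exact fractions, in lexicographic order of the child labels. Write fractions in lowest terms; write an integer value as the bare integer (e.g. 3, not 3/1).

iteration 1: select E,O (d=2); attach at lengths (1, 1); label the merged cluster EO
  updated: d(D,EO)=35/2, d(EO,G)=15/2, d(EO,P)=25, d(EO,S)=41/2, d(EO,V)=17, d(EO,X)=15
iteration 2: select S,X (d=5); attach at lengths (5/2, 5/2); label the merged cluster SX
  updated: d(D,SX)=53/2, d(EO,SX)=71/4, d(G,SX)=39/2, d(P,SX)=31/2, d(SX,V)=29/2
iteration 3: select EO,G (d=15/2); attach at lengths (11/4, 15/4); label the merged cluster EGO
  updated: d(D,EGO)=17, d(EGO,P)=68/3, d(EGO,SX)=55/3, d(EGO,V)=62/3
iteration 4: select D,P (d=10); attach at lengths (5, 5); label the merged cluster DP
  updated: d(DP,EGO)=119/6, d(DP,SX)=21, d(DP,V)=21
iteration 5: select SX,V (d=29/2); attach at lengths (19/4, 29/4); label the merged cluster SVX
  updated: d(DP,SVX)=21, d(EGO,SVX)=172/9
iteration 6: select EGO,SVX (d=172/9); attach at lengths (209/36, 83/36); label the merged cluster EGOSVX
  updated: d(DP,EGOSVX)=245/12
iteration 7: select DP,EGOSVX (d=245/12); attach at lengths (125/24, 47/72); label the merged cluster DEGOPSVX
final tree: ((D:5,P:5):125/24,(((E:1,O:1):11/4,G:15/4):209/36,((S:5/2,X:5/2):19/4,V:29/4):83/36):47/72)
total length: 1781/36

5,5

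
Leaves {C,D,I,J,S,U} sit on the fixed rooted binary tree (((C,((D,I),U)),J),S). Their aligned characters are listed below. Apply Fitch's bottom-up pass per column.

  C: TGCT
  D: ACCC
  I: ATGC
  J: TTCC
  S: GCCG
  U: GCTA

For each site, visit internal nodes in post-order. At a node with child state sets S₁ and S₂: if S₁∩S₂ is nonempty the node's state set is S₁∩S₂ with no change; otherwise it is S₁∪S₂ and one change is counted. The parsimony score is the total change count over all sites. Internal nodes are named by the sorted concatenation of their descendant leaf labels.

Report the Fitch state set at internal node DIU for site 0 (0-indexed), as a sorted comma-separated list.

A,G

[col 0] DI: children D:{A}, I:{A} ∩→ {A}; cost 0
[col 0] DIU: children DI:{A}, U:{G} ∪→ {A,G}; cost 1
[col 0] CDIU: children C:{T}, DIU:{A,G} ∪→ {A,G,T}; cost 1
[col 0] CDIJU: children CDIU:{A,G,T}, J:{T} ∩→ {T}; cost 0
[col 0] CDIJSU: children CDIJU:{T}, S:{G} ∪→ {G,T}; cost 1
[col 1] DI: children D:{C}, I:{T} ∪→ {C,T}; cost 1
[col 1] DIU: children DI:{C,T}, U:{C} ∩→ {C}; cost 0
[col 1] CDIU: children C:{G}, DIU:{C} ∪→ {C,G}; cost 1
[col 1] CDIJU: children CDIU:{C,G}, J:{T} ∪→ {C,G,T}; cost 1
[col 1] CDIJSU: children CDIJU:{C,G,T}, S:{C} ∩→ {C}; cost 0
[col 2] DI: children D:{C}, I:{G} ∪→ {C,G}; cost 1
[col 2] DIU: children DI:{C,G}, U:{T} ∪→ {C,G,T}; cost 1
[col 2] CDIU: children C:{C}, DIU:{C,G,T} ∩→ {C}; cost 0
[col 2] CDIJU: children CDIU:{C}, J:{C} ∩→ {C}; cost 0
[col 2] CDIJSU: children CDIJU:{C}, S:{C} ∩→ {C}; cost 0
[col 3] DI: children D:{C}, I:{C} ∩→ {C}; cost 0
[col 3] DIU: children DI:{C}, U:{A} ∪→ {A,C}; cost 1
[col 3] CDIU: children C:{T}, DIU:{A,C} ∪→ {A,C,T}; cost 1
[col 3] CDIJU: children CDIU:{A,C,T}, J:{C} ∩→ {C}; cost 0
[col 3] CDIJSU: children CDIJU:{C}, S:{G} ∪→ {C,G}; cost 1
per-site changes: [3, 3, 2, 3]; total = 11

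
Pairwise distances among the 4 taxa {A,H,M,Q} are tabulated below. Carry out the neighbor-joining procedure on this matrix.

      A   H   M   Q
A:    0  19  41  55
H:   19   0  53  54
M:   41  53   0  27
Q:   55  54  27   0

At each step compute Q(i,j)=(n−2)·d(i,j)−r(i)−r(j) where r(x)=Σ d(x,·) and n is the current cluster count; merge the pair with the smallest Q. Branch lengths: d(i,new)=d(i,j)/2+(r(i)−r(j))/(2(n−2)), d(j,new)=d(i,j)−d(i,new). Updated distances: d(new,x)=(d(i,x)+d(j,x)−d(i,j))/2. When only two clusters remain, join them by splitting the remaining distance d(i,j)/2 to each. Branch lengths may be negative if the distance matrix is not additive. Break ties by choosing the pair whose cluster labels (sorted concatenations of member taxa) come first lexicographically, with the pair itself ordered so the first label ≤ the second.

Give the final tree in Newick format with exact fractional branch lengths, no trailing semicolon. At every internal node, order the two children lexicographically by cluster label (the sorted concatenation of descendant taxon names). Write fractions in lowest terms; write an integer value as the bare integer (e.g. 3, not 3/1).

iteration 1: select A,H (d=19, Q=-203); attach at lengths (27/4, 49/4); label the merged cluster AH
  updated: d(AH,M)=75/2, d(AH,Q)=45
iteration 2: select AH,M (d=75/2, Q=-219/2); attach at lengths (111/4, 39/4); label the merged cluster AHM
  updated: d(AHM,Q)=69/4
iteration 3: select AHM,Q (d=69/4); attach at lengths (69/8, 69/8); label the merged cluster AHMQ
final tree: (((A:27/4,H:49/4):111/4,M:39/4):69/8,Q:69/8)
total length: 295/4

(((A:27/4,H:49/4):111/4,M:39/4):69/8,Q:69/8)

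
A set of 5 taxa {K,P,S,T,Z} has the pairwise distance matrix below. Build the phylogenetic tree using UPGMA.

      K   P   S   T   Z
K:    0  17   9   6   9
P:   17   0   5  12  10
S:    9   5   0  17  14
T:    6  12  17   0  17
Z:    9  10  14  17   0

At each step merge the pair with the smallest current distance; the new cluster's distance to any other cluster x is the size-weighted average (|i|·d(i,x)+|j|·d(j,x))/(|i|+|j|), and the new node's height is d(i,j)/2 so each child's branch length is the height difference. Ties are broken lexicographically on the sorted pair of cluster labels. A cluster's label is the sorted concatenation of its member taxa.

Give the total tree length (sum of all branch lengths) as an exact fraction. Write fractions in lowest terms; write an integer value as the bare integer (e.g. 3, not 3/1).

25

iteration 1: select P,S (d=5); attach at lengths (5/2, 5/2); label the merged cluster PS
  updated: d(K,PS)=13, d(PS,T)=29/2, d(PS,Z)=12
iteration 2: select K,T (d=6); attach at lengths (3, 3); label the merged cluster KT
  updated: d(KT,PS)=55/4, d(KT,Z)=13
iteration 3: select PS,Z (d=12); attach at lengths (7/2, 6); label the merged cluster PSZ
  updated: d(KT,PSZ)=27/2
iteration 4: select KT,PSZ (d=27/2); attach at lengths (15/4, 3/4); label the merged cluster KPSTZ
final tree: ((K:3,T:3):15/4,((P:5/2,S:5/2):7/2,Z:6):3/4)
total length: 25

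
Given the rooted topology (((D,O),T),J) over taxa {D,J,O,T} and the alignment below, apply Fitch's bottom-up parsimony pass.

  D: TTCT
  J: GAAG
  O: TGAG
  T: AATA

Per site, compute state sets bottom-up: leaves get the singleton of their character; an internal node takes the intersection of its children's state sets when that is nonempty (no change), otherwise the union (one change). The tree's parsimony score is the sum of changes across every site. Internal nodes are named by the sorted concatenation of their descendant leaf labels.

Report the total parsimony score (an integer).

8

site 0, node DO: D={T} ∩ O={T} → {T} (+0)
site 0, node DOT: DO={T} ∪ T={A} → {A,T} (+1)
site 0, node DJOT: DOT={A,T} ∪ J={G} → {A,G,T} (+1)
site 1, node DO: D={T} ∪ O={G} → {G,T} (+1)
site 1, node DOT: DO={G,T} ∪ T={A} → {A,G,T} (+1)
site 1, node DJOT: DOT={A,G,T} ∩ J={A} → {A} (+0)
site 2, node DO: D={C} ∪ O={A} → {A,C} (+1)
site 2, node DOT: DO={A,C} ∪ T={T} → {A,C,T} (+1)
site 2, node DJOT: DOT={A,C,T} ∩ J={A} → {A} (+0)
site 3, node DO: D={T} ∪ O={G} → {G,T} (+1)
site 3, node DOT: DO={G,T} ∪ T={A} → {A,G,T} (+1)
site 3, node DJOT: DOT={A,G,T} ∩ J={G} → {G} (+0)
per-site changes: [2, 2, 2, 2]; total = 8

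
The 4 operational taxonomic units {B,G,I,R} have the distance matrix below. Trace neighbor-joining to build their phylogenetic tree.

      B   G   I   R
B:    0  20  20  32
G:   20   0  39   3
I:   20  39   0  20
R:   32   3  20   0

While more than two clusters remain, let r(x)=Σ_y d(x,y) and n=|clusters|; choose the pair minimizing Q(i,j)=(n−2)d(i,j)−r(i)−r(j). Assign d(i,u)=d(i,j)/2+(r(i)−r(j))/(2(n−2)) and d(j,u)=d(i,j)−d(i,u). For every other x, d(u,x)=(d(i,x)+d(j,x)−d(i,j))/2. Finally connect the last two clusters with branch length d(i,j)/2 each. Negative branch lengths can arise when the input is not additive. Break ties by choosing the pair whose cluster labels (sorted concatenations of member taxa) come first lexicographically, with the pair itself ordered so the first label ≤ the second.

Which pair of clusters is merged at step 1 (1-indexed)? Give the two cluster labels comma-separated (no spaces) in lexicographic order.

B,I

1. join B+I (d=20, Q=-111) ⇒ BI; edges |B|=33/4, |I|=47/4
  updated: d(BI,G)=39/2, d(BI,R)=16
2. join BI+G (d=39/2, Q=-77/2) ⇒ BGI; edges |BI|=65/4, |G|=13/4
  updated: d(BGI,R)=-1/4
3. join BGI+R (d=-1/4) ⇒ BGIR; edges |BGI|=-1/8, |R|=-1/8
final tree: (((B:33/4,I:47/4):65/4,G:13/4):-1/8,R:-1/8)
total length: 157/4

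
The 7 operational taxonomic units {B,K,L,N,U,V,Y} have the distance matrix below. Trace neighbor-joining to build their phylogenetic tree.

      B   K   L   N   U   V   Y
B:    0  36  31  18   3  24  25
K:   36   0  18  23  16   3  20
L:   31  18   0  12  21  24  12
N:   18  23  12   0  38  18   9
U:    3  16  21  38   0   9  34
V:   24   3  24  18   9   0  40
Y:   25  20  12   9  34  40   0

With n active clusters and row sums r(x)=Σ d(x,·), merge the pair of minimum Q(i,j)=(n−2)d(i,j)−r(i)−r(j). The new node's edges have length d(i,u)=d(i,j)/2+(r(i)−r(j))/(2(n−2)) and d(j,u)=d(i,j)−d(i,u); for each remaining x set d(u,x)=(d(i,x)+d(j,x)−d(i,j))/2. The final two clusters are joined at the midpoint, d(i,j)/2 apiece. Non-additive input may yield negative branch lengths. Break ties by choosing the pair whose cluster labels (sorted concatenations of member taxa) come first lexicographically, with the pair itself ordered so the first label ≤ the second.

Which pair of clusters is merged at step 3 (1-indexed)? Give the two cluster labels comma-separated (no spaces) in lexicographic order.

BU,KV

step 1: merge (B,U) at d=3, Q=-243; branch lengths B→31/10, U→-1/10; new cluster BU
  updated: d(BU,K)=49/2, d(BU,L)=49/2, d(BU,N)=53/2, d(BU,V)=15, d(BU,Y)=28
step 2: merge (K,V) at d=3, Q=-353/2; branch lengths K→1/16, V→47/16; new cluster KV
  updated: d(BU,KV)=73/4, d(KV,L)=39/2, d(KV,N)=19, d(KV,Y)=57/2
step 3: merge (BU,KV) at d=73/4, Q=-511/4; branch lengths BU→89/8, KV→57/8; new cluster BKUV
  updated: d(BKUV,L)=103/8, d(BKUV,N)=109/8, d(BKUV,Y)=153/8
step 4: merge (BKUV,L) at d=103/8, Q=-227/4; branch lengths BKUV→69/8, L→17/4; new cluster BKLUV
  updated: d(BKLUV,N)=51/8, d(BKLUV,Y)=73/8
step 5: merge (BKLUV,N) at d=51/8, Q=-49/2; branch lengths BKLUV→13/4, N→25/8; new cluster BKLNUV
  updated: d(BKLNUV,Y)=47/8
step 6: merge (BKLNUV,Y) at d=47/8; branch lengths BKLNUV→47/16, Y→47/16; new cluster BKLNUVY
final tree: (((((B:31/10,U:-1/10):89/8,(K:1/16,V:47/16):57/8):69/8,L:17/4):13/4,N:25/8):47/16,Y:47/16)
total length: 395/8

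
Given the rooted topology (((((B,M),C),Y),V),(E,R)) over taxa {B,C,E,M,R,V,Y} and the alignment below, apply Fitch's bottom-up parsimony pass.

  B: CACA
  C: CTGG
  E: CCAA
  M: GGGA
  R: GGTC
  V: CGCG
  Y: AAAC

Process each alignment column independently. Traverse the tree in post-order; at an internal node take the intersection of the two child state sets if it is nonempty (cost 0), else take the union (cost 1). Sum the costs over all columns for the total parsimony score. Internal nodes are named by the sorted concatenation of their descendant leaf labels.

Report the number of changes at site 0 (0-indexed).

3

site 0, node BM: B={C} ∪ M={G} → {C,G} (+1)
site 0, node BCM: BM={C,G} ∩ C={C} → {C} (+0)
site 0, node BCMY: BCM={C} ∪ Y={A} → {A,C} (+1)
site 0, node BCMVY: BCMY={A,C} ∩ V={C} → {C} (+0)
site 0, node ER: E={C} ∪ R={G} → {C,G} (+1)
site 0, node BCEMRVY: BCMVY={C} ∩ ER={C,G} → {C} (+0)
site 1, node BM: B={A} ∪ M={G} → {A,G} (+1)
site 1, node BCM: BM={A,G} ∪ C={T} → {A,G,T} (+1)
site 1, node BCMY: BCM={A,G,T} ∩ Y={A} → {A} (+0)
site 1, node BCMVY: BCMY={A} ∪ V={G} → {A,G} (+1)
site 1, node ER: E={C} ∪ R={G} → {C,G} (+1)
site 1, node BCEMRVY: BCMVY={A,G} ∩ ER={C,G} → {G} (+0)
site 2, node BM: B={C} ∪ M={G} → {C,G} (+1)
site 2, node BCM: BM={C,G} ∩ C={G} → {G} (+0)
site 2, node BCMY: BCM={G} ∪ Y={A} → {A,G} (+1)
site 2, node BCMVY: BCMY={A,G} ∪ V={C} → {A,C,G} (+1)
site 2, node ER: E={A} ∪ R={T} → {A,T} (+1)
site 2, node BCEMRVY: BCMVY={A,C,G} ∩ ER={A,T} → {A} (+0)
site 3, node BM: B={A} ∩ M={A} → {A} (+0)
site 3, node BCM: BM={A} ∪ C={G} → {A,G} (+1)
site 3, node BCMY: BCM={A,G} ∪ Y={C} → {A,C,G} (+1)
site 3, node BCMVY: BCMY={A,C,G} ∩ V={G} → {G} (+0)
site 3, node ER: E={A} ∪ R={C} → {A,C} (+1)
site 3, node BCEMRVY: BCMVY={G} ∪ ER={A,C} → {A,C,G} (+1)
per-site changes: [3, 4, 4, 4]; total = 15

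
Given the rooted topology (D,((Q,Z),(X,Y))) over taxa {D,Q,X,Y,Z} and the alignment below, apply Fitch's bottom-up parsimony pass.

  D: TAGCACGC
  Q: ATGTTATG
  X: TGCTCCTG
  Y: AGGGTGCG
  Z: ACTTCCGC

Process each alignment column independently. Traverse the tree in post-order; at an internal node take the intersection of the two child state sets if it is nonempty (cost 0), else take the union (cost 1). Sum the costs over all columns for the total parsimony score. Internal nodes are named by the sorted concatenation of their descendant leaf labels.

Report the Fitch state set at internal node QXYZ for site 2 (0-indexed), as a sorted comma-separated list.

site 0, node QZ: Q={A} ∩ Z={A} → {A} (+0)
site 0, node XY: X={T} ∪ Y={A} → {A,T} (+1)
site 0, node QXYZ: QZ={A} ∩ XY={A,T} → {A} (+0)
site 0, node DQXYZ: D={T} ∪ QXYZ={A} → {A,T} (+1)
site 1, node QZ: Q={T} ∪ Z={C} → {C,T} (+1)
site 1, node XY: X={G} ∩ Y={G} → {G} (+0)
site 1, node QXYZ: QZ={C,T} ∪ XY={G} → {C,G,T} (+1)
site 1, node DQXYZ: D={A} ∪ QXYZ={C,G,T} → {A,C,G,T} (+1)
site 2, node QZ: Q={G} ∪ Z={T} → {G,T} (+1)
site 2, node XY: X={C} ∪ Y={G} → {C,G} (+1)
site 2, node QXYZ: QZ={G,T} ∩ XY={C,G} → {G} (+0)
site 2, node DQXYZ: D={G} ∩ QXYZ={G} → {G} (+0)
site 3, node QZ: Q={T} ∩ Z={T} → {T} (+0)
site 3, node XY: X={T} ∪ Y={G} → {G,T} (+1)
site 3, node QXYZ: QZ={T} ∩ XY={G,T} → {T} (+0)
site 3, node DQXYZ: D={C} ∪ QXYZ={T} → {C,T} (+1)
site 4, node QZ: Q={T} ∪ Z={C} → {C,T} (+1)
site 4, node XY: X={C} ∪ Y={T} → {C,T} (+1)
site 4, node QXYZ: QZ={C,T} ∩ XY={C,T} → {C,T} (+0)
site 4, node DQXYZ: D={A} ∪ QXYZ={C,T} → {A,C,T} (+1)
site 5, node QZ: Q={A} ∪ Z={C} → {A,C} (+1)
site 5, node XY: X={C} ∪ Y={G} → {C,G} (+1)
site 5, node QXYZ: QZ={A,C} ∩ XY={C,G} → {C} (+0)
site 5, node DQXYZ: D={C} ∩ QXYZ={C} → {C} (+0)
site 6, node QZ: Q={T} ∪ Z={G} → {G,T} (+1)
site 6, node XY: X={T} ∪ Y={C} → {C,T} (+1)
site 6, node QXYZ: QZ={G,T} ∩ XY={C,T} → {T} (+0)
site 6, node DQXYZ: D={G} ∪ QXYZ={T} → {G,T} (+1)
site 7, node QZ: Q={G} ∪ Z={C} → {C,G} (+1)
site 7, node XY: X={G} ∩ Y={G} → {G} (+0)
site 7, node QXYZ: QZ={C,G} ∩ XY={G} → {G} (+0)
site 7, node DQXYZ: D={C} ∪ QXYZ={G} → {C,G} (+1)
per-site changes: [2, 3, 2, 2, 3, 2, 3, 2]; total = 19

G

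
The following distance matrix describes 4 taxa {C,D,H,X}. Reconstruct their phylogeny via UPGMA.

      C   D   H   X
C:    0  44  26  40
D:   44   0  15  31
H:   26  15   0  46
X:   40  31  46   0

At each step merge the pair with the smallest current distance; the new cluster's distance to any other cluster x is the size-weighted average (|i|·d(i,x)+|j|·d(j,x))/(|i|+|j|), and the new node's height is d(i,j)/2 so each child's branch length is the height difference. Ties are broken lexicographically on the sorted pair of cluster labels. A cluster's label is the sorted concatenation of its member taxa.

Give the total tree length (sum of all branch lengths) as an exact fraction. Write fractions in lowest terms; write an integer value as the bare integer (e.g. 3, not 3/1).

iteration 1: select D,H (d=15); attach at lengths (15/2, 15/2); label the merged cluster DH
  updated: d(C,DH)=35, d(DH,X)=77/2
iteration 2: select C,DH (d=35); attach at lengths (35/2, 10); label the merged cluster CDH
  updated: d(CDH,X)=39
iteration 3: select CDH,X (d=39); attach at lengths (2, 39/2); label the merged cluster CDHX
final tree: ((C:35/2,(D:15/2,H:15/2):10):2,X:39/2)
total length: 64

64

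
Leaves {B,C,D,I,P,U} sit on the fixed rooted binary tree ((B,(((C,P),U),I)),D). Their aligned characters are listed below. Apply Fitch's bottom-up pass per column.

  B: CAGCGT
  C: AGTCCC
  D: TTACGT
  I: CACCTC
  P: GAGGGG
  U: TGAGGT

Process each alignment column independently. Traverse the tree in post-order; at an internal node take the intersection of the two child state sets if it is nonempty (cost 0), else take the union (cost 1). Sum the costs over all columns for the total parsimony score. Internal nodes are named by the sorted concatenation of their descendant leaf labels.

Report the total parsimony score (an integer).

18

CP@0: {A} ∪ {G} = {A,G} (union, +1)
CPU@0: {A,G} ∪ {T} = {A,G,T} (union, +1)
CIPU@0: {A,G,T} ∪ {C} = {A,C,G,T} (union, +1)
BCIPU@0: {C} ∩ {A,C,G,T} = {C} (intersection, +0)
BCDIPU@0: {C} ∪ {T} = {C,T} (union, +1)
CP@1: {G} ∪ {A} = {A,G} (union, +1)
CPU@1: {A,G} ∩ {G} = {G} (intersection, +0)
CIPU@1: {G} ∪ {A} = {A,G} (union, +1)
BCIPU@1: {A} ∩ {A,G} = {A} (intersection, +0)
BCDIPU@1: {A} ∪ {T} = {A,T} (union, +1)
CP@2: {T} ∪ {G} = {G,T} (union, +1)
CPU@2: {G,T} ∪ {A} = {A,G,T} (union, +1)
CIPU@2: {A,G,T} ∪ {C} = {A,C,G,T} (union, +1)
BCIPU@2: {G} ∩ {A,C,G,T} = {G} (intersection, +0)
BCDIPU@2: {G} ∪ {A} = {A,G} (union, +1)
CP@3: {C} ∪ {G} = {C,G} (union, +1)
CPU@3: {C,G} ∩ {G} = {G} (intersection, +0)
CIPU@3: {G} ∪ {C} = {C,G} (union, +1)
BCIPU@3: {C} ∩ {C,G} = {C} (intersection, +0)
BCDIPU@3: {C} ∩ {C} = {C} (intersection, +0)
CP@4: {C} ∪ {G} = {C,G} (union, +1)
CPU@4: {C,G} ∩ {G} = {G} (intersection, +0)
CIPU@4: {G} ∪ {T} = {G,T} (union, +1)
BCIPU@4: {G} ∩ {G,T} = {G} (intersection, +0)
BCDIPU@4: {G} ∩ {G} = {G} (intersection, +0)
CP@5: {C} ∪ {G} = {C,G} (union, +1)
CPU@5: {C,G} ∪ {T} = {C,G,T} (union, +1)
CIPU@5: {C,G,T} ∩ {C} = {C} (intersection, +0)
BCIPU@5: {T} ∪ {C} = {C,T} (union, +1)
BCDIPU@5: {C,T} ∩ {T} = {T} (intersection, +0)
per-site changes: [4, 3, 4, 2, 2, 3]; total = 18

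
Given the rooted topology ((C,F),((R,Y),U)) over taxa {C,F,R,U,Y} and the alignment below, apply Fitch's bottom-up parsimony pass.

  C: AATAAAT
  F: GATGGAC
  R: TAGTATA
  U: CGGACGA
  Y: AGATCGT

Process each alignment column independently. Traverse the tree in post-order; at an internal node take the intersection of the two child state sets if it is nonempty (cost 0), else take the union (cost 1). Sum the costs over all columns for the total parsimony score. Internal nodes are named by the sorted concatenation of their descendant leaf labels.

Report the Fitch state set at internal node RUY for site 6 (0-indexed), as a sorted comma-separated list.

A

CF@0: {A} ∪ {G} = {A,G} (union, +1)
RY@0: {T} ∪ {A} = {A,T} (union, +1)
RUY@0: {A,T} ∪ {C} = {A,C,T} (union, +1)
CFRUY@0: {A,G} ∩ {A,C,T} = {A} (intersection, +0)
CF@1: {A} ∩ {A} = {A} (intersection, +0)
RY@1: {A} ∪ {G} = {A,G} (union, +1)
RUY@1: {A,G} ∩ {G} = {G} (intersection, +0)
CFRUY@1: {A} ∪ {G} = {A,G} (union, +1)
CF@2: {T} ∩ {T} = {T} (intersection, +0)
RY@2: {G} ∪ {A} = {A,G} (union, +1)
RUY@2: {A,G} ∩ {G} = {G} (intersection, +0)
CFRUY@2: {T} ∪ {G} = {G,T} (union, +1)
CF@3: {A} ∪ {G} = {A,G} (union, +1)
RY@3: {T} ∩ {T} = {T} (intersection, +0)
RUY@3: {T} ∪ {A} = {A,T} (union, +1)
CFRUY@3: {A,G} ∩ {A,T} = {A} (intersection, +0)
CF@4: {A} ∪ {G} = {A,G} (union, +1)
RY@4: {A} ∪ {C} = {A,C} (union, +1)
RUY@4: {A,C} ∩ {C} = {C} (intersection, +0)
CFRUY@4: {A,G} ∪ {C} = {A,C,G} (union, +1)
CF@5: {A} ∩ {A} = {A} (intersection, +0)
RY@5: {T} ∪ {G} = {G,T} (union, +1)
RUY@5: {G,T} ∩ {G} = {G} (intersection, +0)
CFRUY@5: {A} ∪ {G} = {A,G} (union, +1)
CF@6: {T} ∪ {C} = {C,T} (union, +1)
RY@6: {A} ∪ {T} = {A,T} (union, +1)
RUY@6: {A,T} ∩ {A} = {A} (intersection, +0)
CFRUY@6: {C,T} ∪ {A} = {A,C,T} (union, +1)
per-site changes: [3, 2, 2, 2, 3, 2, 3]; total = 17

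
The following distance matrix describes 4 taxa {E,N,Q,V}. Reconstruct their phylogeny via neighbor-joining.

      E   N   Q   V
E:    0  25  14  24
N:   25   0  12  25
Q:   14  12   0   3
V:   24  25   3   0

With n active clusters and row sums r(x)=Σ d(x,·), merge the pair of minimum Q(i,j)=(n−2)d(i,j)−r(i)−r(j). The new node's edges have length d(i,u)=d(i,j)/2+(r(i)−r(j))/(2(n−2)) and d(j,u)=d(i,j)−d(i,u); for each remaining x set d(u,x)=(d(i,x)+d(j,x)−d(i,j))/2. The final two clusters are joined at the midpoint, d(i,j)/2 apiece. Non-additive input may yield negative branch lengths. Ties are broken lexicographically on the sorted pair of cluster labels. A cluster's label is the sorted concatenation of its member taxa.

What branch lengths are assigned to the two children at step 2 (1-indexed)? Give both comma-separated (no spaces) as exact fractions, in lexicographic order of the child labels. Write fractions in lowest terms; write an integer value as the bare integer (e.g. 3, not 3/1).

19/4,-17/4

iteration 1: select E,N (d=25, Q=-75); attach at lengths (51/4, 49/4); label the merged cluster EN
  updated: d(EN,Q)=1/2, d(EN,V)=12
iteration 2: select EN,Q (d=1/2, Q=-31/2); attach at lengths (19/4, -17/4); label the merged cluster ENQ
  updated: d(ENQ,V)=29/4
iteration 3: select ENQ,V (d=29/4); attach at lengths (29/8, 29/8); label the merged cluster ENQV
final tree: (((E:51/4,N:49/4):19/4,Q:-17/4):29/8,V:29/8)
total length: 131/4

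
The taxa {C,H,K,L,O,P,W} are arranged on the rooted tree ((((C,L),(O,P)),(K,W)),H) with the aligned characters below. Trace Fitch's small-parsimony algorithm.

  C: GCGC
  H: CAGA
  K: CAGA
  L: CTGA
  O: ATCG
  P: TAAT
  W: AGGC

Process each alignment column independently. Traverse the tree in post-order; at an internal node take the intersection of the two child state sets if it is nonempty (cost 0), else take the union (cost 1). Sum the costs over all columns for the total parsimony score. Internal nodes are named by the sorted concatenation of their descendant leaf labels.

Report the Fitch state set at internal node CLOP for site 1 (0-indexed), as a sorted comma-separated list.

T

[col 0] CL: children C:{G}, L:{C} ∪→ {C,G}; cost 1
[col 0] OP: children O:{A}, P:{T} ∪→ {A,T}; cost 1
[col 0] CLOP: children CL:{C,G}, OP:{A,T} ∪→ {A,C,G,T}; cost 1
[col 0] KW: children K:{C}, W:{A} ∪→ {A,C}; cost 1
[col 0] CKLOPW: children CLOP:{A,C,G,T}, KW:{A,C} ∩→ {A,C}; cost 0
[col 0] CHKLOPW: children CKLOPW:{A,C}, H:{C} ∩→ {C}; cost 0
[col 1] CL: children C:{C}, L:{T} ∪→ {C,T}; cost 1
[col 1] OP: children O:{T}, P:{A} ∪→ {A,T}; cost 1
[col 1] CLOP: children CL:{C,T}, OP:{A,T} ∩→ {T}; cost 0
[col 1] KW: children K:{A}, W:{G} ∪→ {A,G}; cost 1
[col 1] CKLOPW: children CLOP:{T}, KW:{A,G} ∪→ {A,G,T}; cost 1
[col 1] CHKLOPW: children CKLOPW:{A,G,T}, H:{A} ∩→ {A}; cost 0
[col 2] CL: children C:{G}, L:{G} ∩→ {G}; cost 0
[col 2] OP: children O:{C}, P:{A} ∪→ {A,C}; cost 1
[col 2] CLOP: children CL:{G}, OP:{A,C} ∪→ {A,C,G}; cost 1
[col 2] KW: children K:{G}, W:{G} ∩→ {G}; cost 0
[col 2] CKLOPW: children CLOP:{A,C,G}, KW:{G} ∩→ {G}; cost 0
[col 2] CHKLOPW: children CKLOPW:{G}, H:{G} ∩→ {G}; cost 0
[col 3] CL: children C:{C}, L:{A} ∪→ {A,C}; cost 1
[col 3] OP: children O:{G}, P:{T} ∪→ {G,T}; cost 1
[col 3] CLOP: children CL:{A,C}, OP:{G,T} ∪→ {A,C,G,T}; cost 1
[col 3] KW: children K:{A}, W:{C} ∪→ {A,C}; cost 1
[col 3] CKLOPW: children CLOP:{A,C,G,T}, KW:{A,C} ∩→ {A,C}; cost 0
[col 3] CHKLOPW: children CKLOPW:{A,C}, H:{A} ∩→ {A}; cost 0
per-site changes: [4, 4, 2, 4]; total = 14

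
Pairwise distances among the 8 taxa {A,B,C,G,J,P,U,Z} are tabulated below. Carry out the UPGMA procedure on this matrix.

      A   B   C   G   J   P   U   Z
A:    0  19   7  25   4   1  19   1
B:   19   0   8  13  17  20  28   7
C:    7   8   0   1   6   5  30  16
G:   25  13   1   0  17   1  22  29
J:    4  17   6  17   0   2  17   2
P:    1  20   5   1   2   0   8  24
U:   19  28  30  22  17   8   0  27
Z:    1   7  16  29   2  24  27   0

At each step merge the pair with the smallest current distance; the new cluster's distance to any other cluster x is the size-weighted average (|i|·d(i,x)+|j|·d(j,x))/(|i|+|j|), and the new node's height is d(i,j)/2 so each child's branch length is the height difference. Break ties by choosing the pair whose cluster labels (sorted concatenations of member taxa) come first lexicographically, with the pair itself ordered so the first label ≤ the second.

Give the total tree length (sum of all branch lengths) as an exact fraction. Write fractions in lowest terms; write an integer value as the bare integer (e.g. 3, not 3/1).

1669/42

1. join A+P (d=1) ⇒ AP; edges |A|=1/2, |P|=1/2
  updated: d(AP,B)=39/2, d(AP,C)=6, d(AP,G)=13, d(AP,J)=3, d(AP,U)=27/2, d(AP,Z)=25/2
2. join C+G (d=1) ⇒ CG; edges |C|=1/2, |G|=1/2
  updated: d(AP,CG)=19/2, d(B,CG)=21/2, d(CG,J)=23/2, d(CG,U)=26, d(CG,Z)=45/2
3. join J+Z (d=2) ⇒ JZ; edges |J|=1, |Z|=1
  updated: d(AP,JZ)=31/4, d(B,JZ)=12, d(CG,JZ)=17, d(JZ,U)=22
4. join AP+JZ (d=31/4) ⇒ AJPZ; edges |AP|=27/8, |JZ|=23/8
  updated: d(AJPZ,B)=63/4, d(AJPZ,CG)=53/4, d(AJPZ,U)=71/4
5. join B+CG (d=21/2) ⇒ BCG; edges |B|=21/4, |CG|=19/4
  updated: d(AJPZ,BCG)=169/12, d(BCG,U)=80/3
6. join AJPZ+BCG (d=169/12) ⇒ ABCGJPZ; edges |AJPZ|=19/6, |BCG|=43/24
  updated: d(ABCGJPZ,U)=151/7
7. join ABCGJPZ+U (d=151/7) ⇒ ABCGJPUZ; edges |ABCGJPZ|=629/168, |U|=151/14
final tree: ((((A:1/2,P:1/2):27/8,(J:1,Z:1):23/8):19/6,(B:21/4,(C:1/2,G:1/2):19/4):43/24):629/168,U:151/14)
total length: 1669/42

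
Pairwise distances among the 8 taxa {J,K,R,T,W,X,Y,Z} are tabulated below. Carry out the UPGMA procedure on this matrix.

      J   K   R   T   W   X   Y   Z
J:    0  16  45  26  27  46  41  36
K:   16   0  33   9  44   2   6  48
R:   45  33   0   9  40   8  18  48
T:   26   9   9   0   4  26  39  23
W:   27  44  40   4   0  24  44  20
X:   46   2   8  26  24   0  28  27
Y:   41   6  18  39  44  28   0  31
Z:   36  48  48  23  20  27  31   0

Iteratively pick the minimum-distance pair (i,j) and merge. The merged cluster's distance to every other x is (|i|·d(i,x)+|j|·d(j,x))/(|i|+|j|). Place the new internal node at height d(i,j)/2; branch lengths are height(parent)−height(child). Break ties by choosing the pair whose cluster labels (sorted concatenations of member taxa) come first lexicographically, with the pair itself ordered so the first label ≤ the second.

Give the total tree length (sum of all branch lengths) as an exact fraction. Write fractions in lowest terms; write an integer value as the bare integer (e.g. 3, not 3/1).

3863/48

1. join K+X (d=2) ⇒ KX; edges |K|=1, |X|=1
  updated: d(J,KX)=31, d(KX,R)=41/2, d(KX,T)=35/2, d(KX,W)=34, d(KX,Y)=17, d(KX,Z)=75/2
2. join T+W (d=4) ⇒ TW; edges |T|=2, |W|=2
  updated: d(J,TW)=53/2, d(KX,TW)=103/4, d(R,TW)=49/2, d(TW,Y)=83/2, d(TW,Z)=43/2
3. join KX+Y (d=17) ⇒ KXY; edges |KX|=15/2, |Y|=17/2
  updated: d(J,KXY)=103/3, d(KXY,R)=59/3, d(KXY,TW)=31, d(KXY,Z)=106/3
4. join KXY+R (d=59/3) ⇒ KRXY; edges |KXY|=4/3, |R|=59/6
  updated: d(J,KRXY)=37, d(KRXY,TW)=235/8, d(KRXY,Z)=77/2
5. join TW+Z (d=43/2) ⇒ TWZ; edges |TW|=35/4, |Z|=43/4
  updated: d(J,TWZ)=89/3, d(KRXY,TWZ)=389/12
6. join J+TWZ (d=89/3) ⇒ JTWZ; edges |J|=89/6, |TWZ|=49/12
  updated: d(JTWZ,KRXY)=537/16
7. join JTWZ+KRXY (d=537/16) ⇒ JKRTWXYZ; edges |JTWZ|=187/96, |KRXY|=667/96
final tree: ((J:89/6,((T:2,W:2):35/4,Z:43/4):49/12):187/96,(((K:1,X:1):15/2,Y:17/2):4/3,R:59/6):667/96)
total length: 3863/48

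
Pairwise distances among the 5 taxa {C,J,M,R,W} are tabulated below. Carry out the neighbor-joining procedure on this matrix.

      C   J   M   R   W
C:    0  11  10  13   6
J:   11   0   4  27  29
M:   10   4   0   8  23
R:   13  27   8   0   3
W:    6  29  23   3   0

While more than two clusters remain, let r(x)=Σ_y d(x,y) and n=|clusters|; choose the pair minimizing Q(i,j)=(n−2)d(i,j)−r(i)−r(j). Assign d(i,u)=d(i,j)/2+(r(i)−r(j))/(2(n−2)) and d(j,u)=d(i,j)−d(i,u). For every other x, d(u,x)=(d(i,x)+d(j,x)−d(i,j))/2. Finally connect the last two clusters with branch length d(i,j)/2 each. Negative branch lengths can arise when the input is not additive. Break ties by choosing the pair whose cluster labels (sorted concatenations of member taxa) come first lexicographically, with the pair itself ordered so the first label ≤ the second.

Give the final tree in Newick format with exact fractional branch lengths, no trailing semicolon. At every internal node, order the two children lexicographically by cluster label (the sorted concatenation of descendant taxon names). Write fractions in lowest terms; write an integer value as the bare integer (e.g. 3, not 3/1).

(((C:-7/8,(J:19/3,M:-7/3):75/8):71/8,R:9/8):15/16,W:15/16)

iteration 1: select J,M (d=4, Q=-104); attach at lengths (19/3, -7/3); label the merged cluster JM
  updated: d(C,JM)=17/2, d(JM,R)=31/2, d(JM,W)=24
iteration 2: select C,JM (d=17/2, Q=-117/2); attach at lengths (-7/8, 75/8); label the merged cluster CJM
  updated: d(CJM,R)=10, d(CJM,W)=43/4
iteration 3: select CJM,R (d=10, Q=-95/4); attach at lengths (71/8, 9/8); label the merged cluster CJMR
  updated: d(CJMR,W)=15/8
iteration 4: select CJMR,W (d=15/8); attach at lengths (15/16, 15/16); label the merged cluster CJMRW
final tree: (((C:-7/8,(J:19/3,M:-7/3):75/8):71/8,R:9/8):15/16,W:15/16)
total length: 195/8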